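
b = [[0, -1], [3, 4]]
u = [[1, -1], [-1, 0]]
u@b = [[-3, -5], [0, 1]]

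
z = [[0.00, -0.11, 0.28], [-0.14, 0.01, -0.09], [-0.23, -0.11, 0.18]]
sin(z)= [[0.00, -0.11, 0.28], [-0.14, 0.01, -0.09], [-0.23, -0.11, 0.18]]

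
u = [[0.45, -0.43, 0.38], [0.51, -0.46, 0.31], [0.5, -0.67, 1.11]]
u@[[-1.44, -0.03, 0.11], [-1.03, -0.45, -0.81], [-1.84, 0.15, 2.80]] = [[-0.9, 0.24, 1.46], [-0.83, 0.24, 1.30], [-2.07, 0.45, 3.71]]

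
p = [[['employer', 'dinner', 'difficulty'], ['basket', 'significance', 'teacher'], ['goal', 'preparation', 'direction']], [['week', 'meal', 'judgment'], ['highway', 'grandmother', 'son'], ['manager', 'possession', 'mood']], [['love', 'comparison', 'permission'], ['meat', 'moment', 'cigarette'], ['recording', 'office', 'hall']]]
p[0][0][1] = 'dinner'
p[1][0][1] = 'meal'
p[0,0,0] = 'employer'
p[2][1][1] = 'moment'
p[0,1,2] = 'teacher'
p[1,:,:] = [['week', 'meal', 'judgment'], ['highway', 'grandmother', 'son'], ['manager', 'possession', 'mood']]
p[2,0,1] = 'comparison'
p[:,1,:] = [['basket', 'significance', 'teacher'], ['highway', 'grandmother', 'son'], ['meat', 'moment', 'cigarette']]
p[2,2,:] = ['recording', 'office', 'hall']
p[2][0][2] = 'permission'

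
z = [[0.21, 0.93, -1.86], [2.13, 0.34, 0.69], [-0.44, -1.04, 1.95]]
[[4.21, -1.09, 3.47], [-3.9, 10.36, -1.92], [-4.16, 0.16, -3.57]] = z@ [[-2.34, 3.60, -0.53], [4.13, 2.94, 0.79], [-0.46, 2.46, -1.53]]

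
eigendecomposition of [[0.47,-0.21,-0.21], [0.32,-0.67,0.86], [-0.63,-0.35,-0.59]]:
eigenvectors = [[0.89+0.00j, 0.07+0.13j, 0.07-0.13j], [-0.08+0.00j, (0.82+0j), (0.82-0j)], [(-0.45+0j), -0.05+0.54j, (-0.05-0.54j)]]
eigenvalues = [(0.6+0j), (-0.69+0.62j), (-0.69-0.62j)]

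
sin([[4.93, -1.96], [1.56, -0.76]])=[[-1.03,0.34], [-0.27,-0.06]]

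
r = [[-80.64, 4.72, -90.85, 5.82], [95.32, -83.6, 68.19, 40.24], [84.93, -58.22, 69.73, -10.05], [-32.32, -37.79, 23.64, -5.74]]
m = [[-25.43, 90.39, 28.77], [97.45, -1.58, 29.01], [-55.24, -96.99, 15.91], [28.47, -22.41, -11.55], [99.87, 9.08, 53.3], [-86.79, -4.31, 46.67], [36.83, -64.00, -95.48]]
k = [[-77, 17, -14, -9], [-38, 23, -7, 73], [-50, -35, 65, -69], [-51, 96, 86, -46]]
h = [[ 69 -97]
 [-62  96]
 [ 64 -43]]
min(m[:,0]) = -86.79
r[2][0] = 84.93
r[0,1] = 4.72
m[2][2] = 15.91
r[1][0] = 95.32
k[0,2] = -14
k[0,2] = -14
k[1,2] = -7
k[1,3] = 73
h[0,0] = 69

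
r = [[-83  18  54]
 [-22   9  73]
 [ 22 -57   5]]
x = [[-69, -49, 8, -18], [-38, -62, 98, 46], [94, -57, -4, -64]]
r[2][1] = -57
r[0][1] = 18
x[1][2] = 98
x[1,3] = 46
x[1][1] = -62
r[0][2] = 54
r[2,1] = -57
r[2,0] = 22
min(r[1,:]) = -22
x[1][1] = -62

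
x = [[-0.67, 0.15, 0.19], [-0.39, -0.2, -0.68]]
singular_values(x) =[0.84, 0.67]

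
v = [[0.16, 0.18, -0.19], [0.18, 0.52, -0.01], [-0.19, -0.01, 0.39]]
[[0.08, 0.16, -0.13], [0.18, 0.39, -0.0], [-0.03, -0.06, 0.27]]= v@[[0.62, 0.13, 0.22],[0.13, 0.7, -0.07],[0.22, -0.07, 0.81]]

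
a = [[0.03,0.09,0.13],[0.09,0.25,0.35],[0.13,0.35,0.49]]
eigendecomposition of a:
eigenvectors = [[-0.21, -0.88, 0.43], [-0.57, -0.25, -0.79], [-0.8, 0.4, 0.45]]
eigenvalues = [0.77, -0.0, 0.0]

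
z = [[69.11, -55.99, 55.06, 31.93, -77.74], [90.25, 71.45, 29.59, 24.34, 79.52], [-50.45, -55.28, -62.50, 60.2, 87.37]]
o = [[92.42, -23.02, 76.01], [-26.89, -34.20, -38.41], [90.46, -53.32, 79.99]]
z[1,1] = 71.45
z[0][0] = 69.11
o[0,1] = -23.02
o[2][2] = 79.99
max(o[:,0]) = 92.42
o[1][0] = -26.89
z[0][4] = -77.74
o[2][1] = -53.32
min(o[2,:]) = -53.32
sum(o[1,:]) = -99.5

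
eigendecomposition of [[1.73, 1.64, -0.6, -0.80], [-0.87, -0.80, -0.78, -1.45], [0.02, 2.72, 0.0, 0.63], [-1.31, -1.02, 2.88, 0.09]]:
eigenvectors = [[(-0.07+0j),(0.82+0j),0.46-0.22j,0.46+0.22j], [0.34+0.00j,(0.06+0j),0.10+0.49j,(0.1-0.49j)], [-0.57+0.00j,-0.08+0.00j,(0.54+0j),0.54-0.00j], [0.74+0.00j,-0.57+0.00j,(-0.01-0.44j),(-0.01+0.44j)]]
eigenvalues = [(-2.46+0j), (2.46+0j), (0.51+1.92j), (0.51-1.92j)]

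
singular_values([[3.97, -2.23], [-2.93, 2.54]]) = [5.95, 0.6]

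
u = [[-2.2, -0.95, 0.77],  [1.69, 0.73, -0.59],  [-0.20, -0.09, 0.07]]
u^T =[[-2.20, 1.69, -0.2],[-0.95, 0.73, -0.09],[0.77, -0.59, 0.07]]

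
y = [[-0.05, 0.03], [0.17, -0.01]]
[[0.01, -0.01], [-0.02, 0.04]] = y @ [[-0.1, 0.24], [0.24, 0.11]]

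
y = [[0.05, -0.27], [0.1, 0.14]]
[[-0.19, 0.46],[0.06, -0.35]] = y @ [[-0.31,-0.94],  [0.64,-1.86]]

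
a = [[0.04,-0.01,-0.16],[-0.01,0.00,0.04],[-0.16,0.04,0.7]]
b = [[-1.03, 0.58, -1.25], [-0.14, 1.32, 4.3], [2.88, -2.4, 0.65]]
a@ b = [[-0.5, 0.39, -0.20],[0.13, -0.10, 0.04],[2.18, -1.72, 0.83]]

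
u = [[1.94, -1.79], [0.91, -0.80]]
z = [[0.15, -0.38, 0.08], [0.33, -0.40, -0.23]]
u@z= [[-0.3,  -0.02,  0.57], [-0.13,  -0.03,  0.26]]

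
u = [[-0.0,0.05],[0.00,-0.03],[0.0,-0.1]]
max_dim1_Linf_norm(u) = 0.1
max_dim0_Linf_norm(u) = 0.1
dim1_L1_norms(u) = [0.05, 0.03, 0.1]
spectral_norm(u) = 0.12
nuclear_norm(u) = 0.12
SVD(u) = [[0.43, -0.90], [-0.26, -0.12], [-0.86, -0.41]] @ diag([0.11575836902790228, -0.0]) @ [[0.00, 1.0],[-1.00, -0.0]]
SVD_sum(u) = [[0.00, 0.05], [0.0, -0.03], [0.00, -0.1]] + [[-0.00, -0.00], [-0.0, -0.00], [-0.0, -0.00]]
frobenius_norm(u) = 0.12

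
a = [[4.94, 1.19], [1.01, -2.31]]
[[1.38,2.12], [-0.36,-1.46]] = a@[[0.22, 0.25], [0.25, 0.74]]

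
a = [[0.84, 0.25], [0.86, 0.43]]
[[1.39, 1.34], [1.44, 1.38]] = a @[[1.62, 1.56], [0.1, 0.10]]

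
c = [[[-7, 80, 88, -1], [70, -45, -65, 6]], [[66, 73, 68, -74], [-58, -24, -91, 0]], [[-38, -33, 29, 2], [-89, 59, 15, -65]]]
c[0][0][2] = 88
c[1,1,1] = -24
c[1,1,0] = -58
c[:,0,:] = [[-7, 80, 88, -1], [66, 73, 68, -74], [-38, -33, 29, 2]]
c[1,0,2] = 68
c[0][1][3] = 6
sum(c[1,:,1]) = 49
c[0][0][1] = 80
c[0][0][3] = -1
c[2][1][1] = 59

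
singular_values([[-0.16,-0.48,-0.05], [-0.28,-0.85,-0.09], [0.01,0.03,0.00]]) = [1.03, 0.0, 0.0]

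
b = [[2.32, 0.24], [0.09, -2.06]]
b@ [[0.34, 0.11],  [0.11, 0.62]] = [[0.82, 0.40], [-0.20, -1.27]]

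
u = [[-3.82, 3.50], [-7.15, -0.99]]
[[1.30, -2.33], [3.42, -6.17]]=u @ [[-0.46, 0.83], [-0.13, 0.24]]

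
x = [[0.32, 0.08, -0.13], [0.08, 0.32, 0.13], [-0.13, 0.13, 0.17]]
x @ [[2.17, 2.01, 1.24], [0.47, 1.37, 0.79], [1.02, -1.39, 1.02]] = [[0.6, 0.93, 0.33], [0.46, 0.42, 0.48], [-0.05, -0.32, 0.11]]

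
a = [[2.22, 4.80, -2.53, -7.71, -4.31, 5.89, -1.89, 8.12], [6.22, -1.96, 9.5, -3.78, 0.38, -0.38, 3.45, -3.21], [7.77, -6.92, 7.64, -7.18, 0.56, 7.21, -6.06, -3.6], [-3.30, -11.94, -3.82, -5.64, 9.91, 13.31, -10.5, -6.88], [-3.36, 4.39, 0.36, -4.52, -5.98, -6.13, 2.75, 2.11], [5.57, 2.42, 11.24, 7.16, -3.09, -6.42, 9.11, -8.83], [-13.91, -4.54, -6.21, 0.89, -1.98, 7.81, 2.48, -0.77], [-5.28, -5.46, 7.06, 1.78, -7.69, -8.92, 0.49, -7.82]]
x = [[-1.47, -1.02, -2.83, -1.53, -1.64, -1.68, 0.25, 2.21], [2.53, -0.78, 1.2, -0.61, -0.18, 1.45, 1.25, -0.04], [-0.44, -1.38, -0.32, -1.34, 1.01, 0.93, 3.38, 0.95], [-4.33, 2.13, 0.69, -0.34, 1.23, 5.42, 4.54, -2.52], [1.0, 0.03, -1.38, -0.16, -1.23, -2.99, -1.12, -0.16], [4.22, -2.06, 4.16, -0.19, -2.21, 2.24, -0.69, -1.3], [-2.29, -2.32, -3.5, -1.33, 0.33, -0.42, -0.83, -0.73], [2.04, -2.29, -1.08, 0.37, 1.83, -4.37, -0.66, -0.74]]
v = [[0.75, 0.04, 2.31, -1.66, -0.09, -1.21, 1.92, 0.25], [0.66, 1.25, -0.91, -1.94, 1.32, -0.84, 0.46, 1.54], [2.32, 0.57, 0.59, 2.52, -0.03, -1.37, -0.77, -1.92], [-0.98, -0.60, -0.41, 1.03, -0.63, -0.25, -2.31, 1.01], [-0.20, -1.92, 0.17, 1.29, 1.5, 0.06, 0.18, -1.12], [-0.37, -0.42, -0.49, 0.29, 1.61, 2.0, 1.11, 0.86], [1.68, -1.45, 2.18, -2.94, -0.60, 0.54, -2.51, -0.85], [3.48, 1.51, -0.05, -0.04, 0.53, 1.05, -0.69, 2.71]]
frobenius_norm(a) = 50.38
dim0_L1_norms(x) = [18.32, 12.01, 15.16, 5.87, 9.66, 19.5, 12.72, 8.65]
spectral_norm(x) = 10.91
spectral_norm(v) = 5.83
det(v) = 2718.91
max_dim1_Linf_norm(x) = 5.42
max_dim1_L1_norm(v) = 12.75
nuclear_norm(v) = 27.61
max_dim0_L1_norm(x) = 19.5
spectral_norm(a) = 33.18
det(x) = 1631.25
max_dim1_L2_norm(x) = 9.04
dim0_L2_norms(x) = [7.46, 4.79, 6.53, 2.57, 3.89, 8.27, 6.04, 3.86]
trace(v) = 7.32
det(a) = 4379560.70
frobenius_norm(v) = 11.01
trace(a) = -15.48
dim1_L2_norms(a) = [14.72, 13.02, 17.89, 25.16, 11.68, 20.64, 18.03, 17.63]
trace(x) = -3.47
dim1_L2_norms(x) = [4.9, 3.54, 4.27, 9.04, 3.83, 7.17, 5.11, 5.84]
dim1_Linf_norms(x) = [2.83, 2.53, 3.38, 5.42, 2.99, 4.22, 3.5, 4.37]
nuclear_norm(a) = 112.28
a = x @ v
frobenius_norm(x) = 16.21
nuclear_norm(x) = 35.96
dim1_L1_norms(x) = [12.63, 8.04, 9.75, 21.2, 8.07, 17.07, 11.75, 13.38]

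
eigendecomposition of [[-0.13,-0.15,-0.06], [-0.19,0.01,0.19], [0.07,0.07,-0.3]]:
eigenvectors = [[-0.5,0.76,-0.11],  [0.86,0.12,-0.51],  [0.06,0.63,0.85]]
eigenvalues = [0.13, -0.2, -0.35]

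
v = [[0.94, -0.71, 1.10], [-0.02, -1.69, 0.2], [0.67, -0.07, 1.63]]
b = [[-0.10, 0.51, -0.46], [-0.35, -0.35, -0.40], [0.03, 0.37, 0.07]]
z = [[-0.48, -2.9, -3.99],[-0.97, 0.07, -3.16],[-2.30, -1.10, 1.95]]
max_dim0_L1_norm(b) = 1.23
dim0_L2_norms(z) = [2.54, 3.1, 5.45]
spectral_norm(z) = 5.78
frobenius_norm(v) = 2.93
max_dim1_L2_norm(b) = 0.69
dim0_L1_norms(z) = [3.75, 4.07, 9.1]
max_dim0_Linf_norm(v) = 1.69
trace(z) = 1.54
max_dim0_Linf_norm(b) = 0.51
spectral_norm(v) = 2.43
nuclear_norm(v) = 4.40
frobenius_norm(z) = 6.77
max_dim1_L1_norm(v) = 2.75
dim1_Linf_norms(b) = [0.51, 0.4, 0.37]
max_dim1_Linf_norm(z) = 3.99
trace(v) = 0.88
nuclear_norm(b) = 1.52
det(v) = -1.45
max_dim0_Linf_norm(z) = 3.99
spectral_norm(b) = 0.74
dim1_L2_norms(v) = [1.61, 1.7, 1.76]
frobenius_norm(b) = 1.01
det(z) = -29.86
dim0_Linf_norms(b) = [0.35, 0.51, 0.46]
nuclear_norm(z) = 10.55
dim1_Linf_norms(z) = [3.99, 3.16, 2.3]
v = z @ b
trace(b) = -0.38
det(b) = 0.05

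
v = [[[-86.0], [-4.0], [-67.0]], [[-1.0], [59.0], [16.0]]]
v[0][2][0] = -67.0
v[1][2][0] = 16.0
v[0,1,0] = -4.0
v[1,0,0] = -1.0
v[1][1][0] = 59.0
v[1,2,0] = 16.0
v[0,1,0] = -4.0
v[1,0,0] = -1.0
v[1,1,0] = 59.0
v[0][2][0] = -67.0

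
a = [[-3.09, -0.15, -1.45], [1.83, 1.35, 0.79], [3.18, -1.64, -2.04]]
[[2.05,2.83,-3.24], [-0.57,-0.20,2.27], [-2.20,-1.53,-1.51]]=a @ [[-0.58, -0.52, 0.47], [0.5, 1.12, 0.34], [-0.23, -0.96, 1.20]]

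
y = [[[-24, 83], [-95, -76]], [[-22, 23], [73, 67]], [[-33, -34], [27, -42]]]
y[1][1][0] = 73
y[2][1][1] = -42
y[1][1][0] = 73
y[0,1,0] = -95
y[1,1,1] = 67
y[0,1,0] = -95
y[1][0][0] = -22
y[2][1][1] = -42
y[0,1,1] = -76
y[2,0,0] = -33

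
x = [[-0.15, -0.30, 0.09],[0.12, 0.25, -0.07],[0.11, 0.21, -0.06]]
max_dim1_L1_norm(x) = 0.54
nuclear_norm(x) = 0.52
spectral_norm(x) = 0.51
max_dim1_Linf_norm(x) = 0.3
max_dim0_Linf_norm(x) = 0.3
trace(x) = 0.04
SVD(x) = [[-0.68,  -0.07,  0.73], [0.56,  -0.7,  0.45], [0.48,  0.71,  0.51]] @ diag([0.5120022006525045, 0.006326208179490265, 0.003704809990057004]) @ [[0.43,0.87,-0.25], [0.88,-0.46,-0.07], [0.18,0.19,0.97]]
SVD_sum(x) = [[-0.15, -0.3, 0.09], [0.12, 0.25, -0.07], [0.11, 0.21, -0.06]] + [[-0.0,0.0,0.0], [-0.0,0.0,0.00], [0.0,-0.0,-0.00]] + [[0.0, 0.00, 0.0],[0.00, 0.00, 0.00],[0.0, 0.00, 0.00]]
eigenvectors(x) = [[-0.66, 0.71, 0.51], [0.62, -0.43, -0.0], [0.43, -0.55, 0.86]]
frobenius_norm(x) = 0.51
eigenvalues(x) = [0.07, -0.04, 0.0]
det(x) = -0.00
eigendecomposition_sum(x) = [[-0.08,-0.20,0.05], [0.08,0.19,-0.05], [0.06,0.13,-0.03]] + [[-0.07, -0.10, 0.04], [0.04, 0.06, -0.02], [0.05, 0.08, -0.03]] + [[0.00, 0.0, 0.0],[-0.0, -0.0, -0.00],[0.00, 0.0, 0.00]]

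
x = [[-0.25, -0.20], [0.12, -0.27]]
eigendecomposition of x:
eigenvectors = [[(0.79+0j), 0.79-0.00j], [0.04-0.61j, 0.04+0.61j]]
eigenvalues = [(-0.26+0.15j), (-0.26-0.15j)]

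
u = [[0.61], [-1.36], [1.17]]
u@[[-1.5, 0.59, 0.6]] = [[-0.92, 0.36, 0.37], [2.04, -0.8, -0.82], [-1.76, 0.69, 0.70]]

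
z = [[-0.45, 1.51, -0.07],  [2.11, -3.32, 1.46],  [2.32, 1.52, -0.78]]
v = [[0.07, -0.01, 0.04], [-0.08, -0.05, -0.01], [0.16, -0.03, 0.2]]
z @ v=[[-0.16,-0.07,-0.05], [0.65,0.1,0.41], [-0.08,-0.08,-0.08]]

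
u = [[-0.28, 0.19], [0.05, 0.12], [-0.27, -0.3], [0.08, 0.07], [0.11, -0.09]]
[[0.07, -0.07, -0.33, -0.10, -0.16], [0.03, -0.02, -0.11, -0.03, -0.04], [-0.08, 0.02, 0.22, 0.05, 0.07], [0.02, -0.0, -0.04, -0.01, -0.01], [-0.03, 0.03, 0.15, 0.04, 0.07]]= u @[[-0.04, 0.13, 0.42, 0.15, 0.26], [0.30, -0.2, -1.12, -0.31, -0.47]]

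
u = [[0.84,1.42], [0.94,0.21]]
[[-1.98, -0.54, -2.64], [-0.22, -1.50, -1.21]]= u @ [[0.09, -1.74, -1.01], [-1.45, 0.65, -1.26]]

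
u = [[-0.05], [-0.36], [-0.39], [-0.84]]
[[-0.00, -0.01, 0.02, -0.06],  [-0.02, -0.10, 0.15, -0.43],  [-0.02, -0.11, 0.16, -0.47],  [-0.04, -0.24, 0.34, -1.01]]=u @[[0.05, 0.29, -0.41, 1.20]]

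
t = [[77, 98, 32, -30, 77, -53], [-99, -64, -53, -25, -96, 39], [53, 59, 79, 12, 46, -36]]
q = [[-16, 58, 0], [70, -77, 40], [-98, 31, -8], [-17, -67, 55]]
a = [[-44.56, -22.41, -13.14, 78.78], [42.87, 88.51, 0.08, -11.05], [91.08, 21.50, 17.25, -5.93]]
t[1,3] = -25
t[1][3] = -25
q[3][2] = 55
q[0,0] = -16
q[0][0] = -16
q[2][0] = -98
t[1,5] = 39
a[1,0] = 42.87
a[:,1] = [-22.41, 88.51, 21.5]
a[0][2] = -13.14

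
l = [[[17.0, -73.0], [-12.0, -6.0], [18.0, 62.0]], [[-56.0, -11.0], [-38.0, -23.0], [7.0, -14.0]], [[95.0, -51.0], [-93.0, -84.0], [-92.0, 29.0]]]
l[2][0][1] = -51.0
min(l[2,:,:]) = -93.0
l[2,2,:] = [-92.0, 29.0]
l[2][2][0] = -92.0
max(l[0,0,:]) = 17.0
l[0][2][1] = 62.0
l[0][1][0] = -12.0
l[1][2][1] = -14.0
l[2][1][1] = -84.0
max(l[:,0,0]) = 95.0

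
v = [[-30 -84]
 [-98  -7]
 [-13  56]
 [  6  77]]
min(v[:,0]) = -98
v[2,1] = 56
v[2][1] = 56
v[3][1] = 77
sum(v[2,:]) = 43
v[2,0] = -13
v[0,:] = [-30, -84]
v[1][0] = -98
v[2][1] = 56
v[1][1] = -7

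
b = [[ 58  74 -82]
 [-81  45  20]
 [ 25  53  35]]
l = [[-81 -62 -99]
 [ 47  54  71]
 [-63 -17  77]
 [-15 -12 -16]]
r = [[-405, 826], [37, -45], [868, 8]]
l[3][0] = -15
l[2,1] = -17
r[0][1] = 826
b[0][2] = -82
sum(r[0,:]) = 421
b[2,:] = [25, 53, 35]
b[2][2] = 35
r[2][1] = 8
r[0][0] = -405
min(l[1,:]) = 47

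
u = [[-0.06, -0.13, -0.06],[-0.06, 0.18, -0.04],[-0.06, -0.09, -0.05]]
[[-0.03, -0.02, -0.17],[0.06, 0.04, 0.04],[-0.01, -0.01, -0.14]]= u @ [[-0.54, -0.05, 0.89],[0.26, 0.2, 0.66],[0.43, -0.03, 0.53]]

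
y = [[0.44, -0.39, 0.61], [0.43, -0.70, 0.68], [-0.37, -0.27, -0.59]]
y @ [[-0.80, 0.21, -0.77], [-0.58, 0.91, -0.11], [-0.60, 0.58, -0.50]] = [[-0.49, 0.09, -0.6], [-0.35, -0.15, -0.59], [0.81, -0.67, 0.61]]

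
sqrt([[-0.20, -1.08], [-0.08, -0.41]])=[[0.06+0.26j,(-0.15+1.36j)], [(-0.01+0.1j),(0.03+0.52j)]]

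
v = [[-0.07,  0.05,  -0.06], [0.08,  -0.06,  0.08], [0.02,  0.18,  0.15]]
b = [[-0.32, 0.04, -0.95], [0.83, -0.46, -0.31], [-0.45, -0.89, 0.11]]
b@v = [[0.01, -0.19, -0.12],[-0.1, 0.01, -0.13],[-0.04, 0.05, -0.03]]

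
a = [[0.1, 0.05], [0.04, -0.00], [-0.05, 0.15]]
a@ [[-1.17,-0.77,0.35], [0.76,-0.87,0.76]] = [[-0.08,-0.12,0.07], [-0.05,-0.03,0.01], [0.17,-0.09,0.10]]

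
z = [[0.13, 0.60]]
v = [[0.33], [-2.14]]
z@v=[[-1.24]]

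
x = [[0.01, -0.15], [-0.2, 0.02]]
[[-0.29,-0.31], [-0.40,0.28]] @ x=[[0.06, 0.04], [-0.06, 0.07]]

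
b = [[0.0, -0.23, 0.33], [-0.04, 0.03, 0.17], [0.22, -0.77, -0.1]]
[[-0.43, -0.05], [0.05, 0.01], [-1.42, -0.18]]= b @[[-0.23, -0.03], [1.78, 0.22], [-0.05, -0.01]]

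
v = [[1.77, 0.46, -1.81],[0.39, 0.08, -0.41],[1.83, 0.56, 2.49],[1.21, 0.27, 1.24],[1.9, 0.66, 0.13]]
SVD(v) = [[-0.08, 0.86, -0.30],[-0.02, 0.19, -0.21],[-0.78, -0.26, 0.03],[-0.45, -0.07, -0.63],[-0.43, 0.38, 0.68]] @ diag([3.8916816241608676, 2.9633053670768312, 0.14330191074191817]) @ [[-0.75,-0.23,-0.62], [0.59,0.17,-0.79], [-0.28,0.96,-0.01]]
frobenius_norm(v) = 4.89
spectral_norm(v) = 3.89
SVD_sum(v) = [[0.24, 0.07, 0.20], [0.04, 0.01, 0.04], [2.29, 0.69, 1.88], [1.31, 0.39, 1.07], [1.25, 0.38, 1.02]] + [[1.51,0.43,-2.01], [0.34,0.1,-0.45], [-0.46,-0.13,0.62], [-0.13,-0.04,0.17], [0.67,0.19,-0.89]] + [[0.01,-0.04,0.0], [0.01,-0.03,0.00], [-0.0,0.00,-0.00], [0.03,-0.09,0.0], [-0.03,0.09,-0.00]]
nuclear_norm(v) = 7.00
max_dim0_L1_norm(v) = 7.1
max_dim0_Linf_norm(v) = 2.49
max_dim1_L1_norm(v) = 4.88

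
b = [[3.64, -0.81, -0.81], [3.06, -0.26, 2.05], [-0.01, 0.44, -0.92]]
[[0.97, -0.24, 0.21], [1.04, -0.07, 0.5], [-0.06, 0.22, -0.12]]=b@[[0.29, 0.03, 0.08], [0.03, 0.45, -0.02], [0.08, -0.02, 0.12]]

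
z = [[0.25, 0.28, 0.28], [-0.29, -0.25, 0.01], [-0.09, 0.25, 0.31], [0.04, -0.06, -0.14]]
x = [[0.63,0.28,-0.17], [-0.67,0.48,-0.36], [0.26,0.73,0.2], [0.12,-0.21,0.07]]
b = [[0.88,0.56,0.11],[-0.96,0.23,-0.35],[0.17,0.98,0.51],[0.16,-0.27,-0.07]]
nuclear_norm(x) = 2.31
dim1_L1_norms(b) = [1.55, 1.54, 1.66, 0.5]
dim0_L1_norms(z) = [0.67, 0.84, 0.74]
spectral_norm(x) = 0.99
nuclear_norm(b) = 2.93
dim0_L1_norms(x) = [1.68, 1.7, 0.8]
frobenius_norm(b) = 1.88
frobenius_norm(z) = 0.75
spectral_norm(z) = 0.64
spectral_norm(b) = 1.51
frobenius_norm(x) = 1.42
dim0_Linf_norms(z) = [0.29, 0.28, 0.31]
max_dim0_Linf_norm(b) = 0.98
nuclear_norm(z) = 1.11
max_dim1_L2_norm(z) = 0.47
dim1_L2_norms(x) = [0.71, 0.9, 0.8, 0.25]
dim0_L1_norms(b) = [2.17, 2.04, 1.04]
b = z + x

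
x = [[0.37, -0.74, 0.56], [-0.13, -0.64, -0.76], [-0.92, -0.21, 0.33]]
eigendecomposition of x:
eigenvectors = [[(0.67+0j), 0.67-0.00j, -0.32+0.00j], [-0.21-0.27j, (-0.21+0.27j), (-0.87+0j)], [(-0.09+0.65j), (-0.09-0.65j), -0.36+0.00j]]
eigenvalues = [(0.53+0.85j), (0.53-0.85j), (-1+0j)]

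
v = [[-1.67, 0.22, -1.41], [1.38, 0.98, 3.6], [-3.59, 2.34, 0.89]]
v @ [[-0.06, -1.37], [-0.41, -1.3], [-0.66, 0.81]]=[[0.94, 0.86], [-2.86, -0.25], [-1.33, 2.6]]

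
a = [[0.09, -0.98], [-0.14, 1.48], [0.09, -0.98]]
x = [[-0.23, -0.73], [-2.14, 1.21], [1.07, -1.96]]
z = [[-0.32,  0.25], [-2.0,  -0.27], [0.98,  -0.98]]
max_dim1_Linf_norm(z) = 2.0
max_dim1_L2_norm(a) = 1.49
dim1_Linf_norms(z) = [0.32, 2.0, 0.98]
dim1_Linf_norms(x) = [0.73, 2.14, 1.96]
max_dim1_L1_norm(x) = 3.35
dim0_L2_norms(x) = [2.4, 2.42]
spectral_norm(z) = 2.26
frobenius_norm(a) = 2.04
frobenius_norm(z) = 2.48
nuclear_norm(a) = 2.04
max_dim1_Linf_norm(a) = 1.48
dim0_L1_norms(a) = [0.32, 3.44]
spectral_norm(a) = 2.04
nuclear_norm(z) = 3.28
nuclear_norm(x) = 4.35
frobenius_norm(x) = 3.41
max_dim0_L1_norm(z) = 3.3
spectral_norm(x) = 3.21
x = a + z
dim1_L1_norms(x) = [0.96, 3.35, 3.03]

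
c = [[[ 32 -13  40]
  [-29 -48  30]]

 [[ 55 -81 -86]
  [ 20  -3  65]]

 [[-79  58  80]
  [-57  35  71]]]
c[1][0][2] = -86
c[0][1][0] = -29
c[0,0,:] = [32, -13, 40]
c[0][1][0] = -29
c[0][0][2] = 40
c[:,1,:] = [[-29, -48, 30], [20, -3, 65], [-57, 35, 71]]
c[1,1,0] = 20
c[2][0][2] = 80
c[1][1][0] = 20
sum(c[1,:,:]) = -30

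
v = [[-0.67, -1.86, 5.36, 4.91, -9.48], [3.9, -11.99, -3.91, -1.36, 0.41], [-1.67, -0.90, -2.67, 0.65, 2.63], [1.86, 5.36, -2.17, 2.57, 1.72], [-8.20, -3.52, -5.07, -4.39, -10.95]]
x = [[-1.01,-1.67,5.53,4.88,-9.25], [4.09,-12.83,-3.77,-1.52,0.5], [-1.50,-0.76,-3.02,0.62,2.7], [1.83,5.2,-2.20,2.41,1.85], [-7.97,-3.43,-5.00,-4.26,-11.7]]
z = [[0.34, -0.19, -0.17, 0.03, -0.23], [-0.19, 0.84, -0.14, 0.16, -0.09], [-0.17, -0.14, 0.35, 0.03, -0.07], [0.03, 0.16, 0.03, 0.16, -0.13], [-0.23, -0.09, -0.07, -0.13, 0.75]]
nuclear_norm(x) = 49.67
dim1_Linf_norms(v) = [9.48, 11.99, 2.67, 5.36, 10.95]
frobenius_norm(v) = 25.14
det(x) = 30714.26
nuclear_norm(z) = 2.44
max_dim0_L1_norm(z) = 1.42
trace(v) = -23.71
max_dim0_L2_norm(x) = 15.28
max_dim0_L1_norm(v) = 25.19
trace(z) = 2.44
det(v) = 30746.32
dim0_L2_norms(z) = [0.48, 0.89, 0.42, 0.26, 0.8]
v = x + z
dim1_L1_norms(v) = [22.28, 21.57, 8.52, 13.68, 32.13]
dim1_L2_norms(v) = [12.11, 13.28, 4.25, 6.82, 15.64]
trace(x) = -26.15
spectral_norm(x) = 17.78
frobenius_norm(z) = 1.39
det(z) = 0.00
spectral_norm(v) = 17.42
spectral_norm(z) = 0.96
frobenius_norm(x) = 25.72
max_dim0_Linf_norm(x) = 12.83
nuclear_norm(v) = 48.92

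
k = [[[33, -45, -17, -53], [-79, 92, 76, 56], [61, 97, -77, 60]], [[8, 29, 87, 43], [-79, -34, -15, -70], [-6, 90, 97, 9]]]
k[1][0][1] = 29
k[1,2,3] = 9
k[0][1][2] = 76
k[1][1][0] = -79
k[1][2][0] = -6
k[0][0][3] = -53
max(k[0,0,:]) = 33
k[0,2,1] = 97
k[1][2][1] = 90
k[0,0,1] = -45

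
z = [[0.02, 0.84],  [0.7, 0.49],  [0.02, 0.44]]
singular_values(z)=[1.14, 0.57]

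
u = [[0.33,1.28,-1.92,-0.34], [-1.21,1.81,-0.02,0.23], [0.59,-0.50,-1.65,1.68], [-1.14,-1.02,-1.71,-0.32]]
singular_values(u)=[3.12, 2.57, 1.9, 1.38]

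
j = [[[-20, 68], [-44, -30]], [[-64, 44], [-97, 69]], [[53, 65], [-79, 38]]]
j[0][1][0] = -44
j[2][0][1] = 65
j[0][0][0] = -20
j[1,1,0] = -97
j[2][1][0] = -79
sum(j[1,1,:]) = -28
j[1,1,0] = -97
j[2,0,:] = [53, 65]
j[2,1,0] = -79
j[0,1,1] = -30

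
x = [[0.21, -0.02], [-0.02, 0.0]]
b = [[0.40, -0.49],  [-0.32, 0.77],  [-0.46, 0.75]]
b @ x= [[0.09, -0.01], [-0.08, 0.01], [-0.11, 0.01]]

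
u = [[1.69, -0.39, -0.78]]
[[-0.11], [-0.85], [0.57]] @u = [[-0.19,0.04,0.09], [-1.44,0.33,0.66], [0.96,-0.22,-0.44]]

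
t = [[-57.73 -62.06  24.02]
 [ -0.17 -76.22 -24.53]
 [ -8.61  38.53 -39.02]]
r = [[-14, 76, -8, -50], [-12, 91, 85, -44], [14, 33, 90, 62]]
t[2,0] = -8.61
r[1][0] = -12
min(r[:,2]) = -8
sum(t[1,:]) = -100.92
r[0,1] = 76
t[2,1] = 38.53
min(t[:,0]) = -57.73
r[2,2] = 90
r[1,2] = 85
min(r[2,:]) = 14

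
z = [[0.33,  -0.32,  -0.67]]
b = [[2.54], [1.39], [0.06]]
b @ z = [[0.84, -0.81, -1.70], [0.46, -0.44, -0.93], [0.02, -0.02, -0.04]]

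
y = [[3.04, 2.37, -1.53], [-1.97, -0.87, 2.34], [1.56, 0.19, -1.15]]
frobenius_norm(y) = 5.58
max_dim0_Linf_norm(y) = 3.04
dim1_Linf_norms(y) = [3.04, 2.34, 1.56]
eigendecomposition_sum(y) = [[(1.71-0j), (1.72+0j), 0.53+0.00j], [(-0.47+0j), -0.47-0.00j, -0.14+0.00j], [(0.96-0j), 0.97+0.00j, (0.3+0j)]] + [[0.67+0.03j, 0.32-0.80j, (-1.03-0.44j)], [-0.75+0.10j, (-0.2+0.96j), (1.24+0.29j)], [(0.3-0.42j), (-0.39-0.55j), (-0.72+0.49j)]] + [[0.67-0.03j, 0.32+0.80j, -1.03+0.44j], [(-0.75-0.1j), -0.20-0.96j, (1.24-0.29j)], [0.30+0.42j, (-0.39+0.55j), -0.72-0.49j]]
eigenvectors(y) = [[(-0.85+0j), (-0.58-0.1j), -0.58+0.10j], [(0.23+0j), (0.67+0j), 0.67-0.00j], [(-0.48+0j), (-0.31+0.34j), (-0.31-0.34j)]]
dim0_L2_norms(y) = [3.94, 2.53, 3.02]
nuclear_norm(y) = 7.21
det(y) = 3.47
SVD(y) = [[-0.75, 0.66, -0.01], [0.57, 0.64, -0.52], [-0.34, -0.4, -0.85]] @ diag([5.394471506681985, 1.3309047329540107, 0.4830835904859767]) @ [[-0.73, -0.43, 0.53], [0.10, 0.7, 0.71], [-0.68, 0.57, -0.47]]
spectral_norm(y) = 5.39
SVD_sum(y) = [[2.95, 1.76, -2.15], [-2.22, -1.32, 1.62], [1.33, 0.79, -0.97]] + [[0.09, 0.62, 0.62], [0.08, 0.6, 0.6], [-0.05, -0.37, -0.37]] + [[0.0, -0.0, 0.00], [0.17, -0.14, 0.12], [0.28, -0.23, 0.19]]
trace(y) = 1.02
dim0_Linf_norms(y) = [3.04, 2.37, 2.34]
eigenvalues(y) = [(1.53+0j), (-0.26+1.48j), (-0.26-1.48j)]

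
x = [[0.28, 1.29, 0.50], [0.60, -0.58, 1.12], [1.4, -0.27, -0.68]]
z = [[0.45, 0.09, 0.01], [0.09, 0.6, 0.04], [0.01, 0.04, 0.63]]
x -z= [[-0.17, 1.2, 0.49],[0.51, -1.18, 1.08],[1.39, -0.31, -1.31]]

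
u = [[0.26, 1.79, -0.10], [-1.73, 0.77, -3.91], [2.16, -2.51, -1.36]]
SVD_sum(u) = [[-0.22, 0.14, -0.41],[-1.92, 1.25, -3.65],[0.24, -0.16, 0.46]] + [[-0.52, 0.87, 0.58], [0.26, -0.43, -0.28], [1.57, -2.62, -1.73]] + [[1.00,0.77,-0.26],[-0.07,-0.05,0.02],[0.35,0.27,-0.09]]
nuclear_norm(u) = 9.48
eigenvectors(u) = [[0.40-0.43j, 0.40+0.43j, -0.23+0.00j], [0.72+0.00j, (0.72-0j), (0.58+0j)], [-0.36-0.11j, (-0.36+0.11j), (0.78+0j)]]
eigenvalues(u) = [(1.76+1.65j), (1.76-1.65j), (-3.85+0j)]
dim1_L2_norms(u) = [1.81, 4.34, 3.58]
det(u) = -22.42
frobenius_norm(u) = 5.91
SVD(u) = [[0.11,  0.31,  -0.94], [0.99,  -0.15,  0.07], [-0.12,  -0.94,  -0.33]] @ diag([4.366695720073669, 3.744706218759989, 1.3711469007624915]) @ [[-0.45, 0.29, -0.85],[-0.45, 0.75, 0.49],[-0.78, -0.6, 0.2]]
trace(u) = -0.33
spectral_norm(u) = 4.37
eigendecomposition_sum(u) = [[(0.22+1.44j), (0.66-0.48j), (-0.42+0.78j)], [(-1.1+1.38j), 0.97+0.19j, (-1.04+0.27j)], [(0.76-0.52j), -0.46-0.25j, (0.56+0.03j)]] + [[(0.22-1.44j), 0.66+0.48j, -0.42-0.78j], [-1.10-1.38j, 0.97-0.19j, -1.04-0.27j], [(0.76+0.52j), (-0.46+0.25j), 0.56-0.03j]] + [[-0.19-0.00j, (0.47+0j), (0.74+0j)],[0.47+0.00j, (-1.17-0j), (-1.83-0j)],[0.63+0.00j, (-1.6-0j), -2.48-0.00j]]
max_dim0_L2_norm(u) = 4.14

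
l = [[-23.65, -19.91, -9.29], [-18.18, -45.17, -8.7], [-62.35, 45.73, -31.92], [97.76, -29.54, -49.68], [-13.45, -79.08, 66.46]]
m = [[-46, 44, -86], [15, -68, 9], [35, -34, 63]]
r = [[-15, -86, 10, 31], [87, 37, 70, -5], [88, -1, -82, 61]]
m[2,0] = 35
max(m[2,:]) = 63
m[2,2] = 63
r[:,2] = [10, 70, -82]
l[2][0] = -62.35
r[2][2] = -82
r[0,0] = -15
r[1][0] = 87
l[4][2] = 66.46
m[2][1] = -34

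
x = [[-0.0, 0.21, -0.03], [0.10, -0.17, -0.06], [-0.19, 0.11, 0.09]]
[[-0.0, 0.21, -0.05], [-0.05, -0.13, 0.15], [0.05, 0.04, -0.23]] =x @ [[0.27,0.24,0.93], [0.12,0.95,-0.28], [0.96,-0.19,-0.23]]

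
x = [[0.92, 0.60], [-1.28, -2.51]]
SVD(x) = [[-0.33, 0.94], [0.94, 0.33]] @ diag([2.9794850448047083, 0.517270594355683]) @ [[-0.51, -0.86], [0.86, -0.51]]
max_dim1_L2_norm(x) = 2.82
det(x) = -1.54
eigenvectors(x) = [[0.93, -0.18],  [-0.37, 0.98]]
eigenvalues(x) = [0.68, -2.27]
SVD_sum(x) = [[0.50,  0.85], [-1.43,  -2.42]] + [[0.42, -0.25], [0.15, -0.09]]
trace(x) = -1.59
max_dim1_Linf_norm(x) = 2.51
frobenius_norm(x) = 3.02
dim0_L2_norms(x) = [1.58, 2.58]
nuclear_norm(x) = 3.50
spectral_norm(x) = 2.98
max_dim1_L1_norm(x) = 3.79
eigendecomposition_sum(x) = [[0.73, 0.14], [-0.29, -0.06]] + [[0.19, 0.46],  [-0.99, -2.45]]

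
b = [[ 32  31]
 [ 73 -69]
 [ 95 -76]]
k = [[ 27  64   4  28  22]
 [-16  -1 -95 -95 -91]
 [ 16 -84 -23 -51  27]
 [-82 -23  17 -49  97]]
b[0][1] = 31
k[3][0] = -82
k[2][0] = 16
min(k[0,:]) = 4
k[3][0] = -82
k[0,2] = 4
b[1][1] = -69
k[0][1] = 64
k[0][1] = 64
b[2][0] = 95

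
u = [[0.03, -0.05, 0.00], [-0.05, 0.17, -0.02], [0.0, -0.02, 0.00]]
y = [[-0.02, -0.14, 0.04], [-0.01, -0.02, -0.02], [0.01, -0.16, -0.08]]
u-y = [[0.05,0.09,-0.04], [-0.04,0.19,0.0], [-0.01,0.14,0.08]]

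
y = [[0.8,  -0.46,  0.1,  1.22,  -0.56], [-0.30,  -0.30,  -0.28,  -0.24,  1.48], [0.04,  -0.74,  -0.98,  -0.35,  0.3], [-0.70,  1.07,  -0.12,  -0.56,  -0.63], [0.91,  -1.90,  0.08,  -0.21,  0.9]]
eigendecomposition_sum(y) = [[(0.35+0.27j), (-0.23-0.62j), (0.08+0.06j), (0.27-0.11j), -0.47+0.40j],  [(-0.16-0.41j), -0.13+0.66j, (-0.04-0.09j), (-0.29-0.04j), (0.62-0.1j)],  [0.14-0.08j, (-0.24-0.01j), (0.03-0.02j), -0.00-0.10j, 0.07+0.21j],  [(-0.3+0.18j), (0.54+0.02j), (-0.07+0.04j), 0.23j, -0.16-0.48j],  [0.47-0.42j, -0.94+0.15j, (0.1-0.1j), (-0.09-0.41j), 0.44+0.77j]] + [[0.35-0.27j, -0.23+0.62j, (0.08-0.06j), 0.27+0.11j, (-0.47-0.4j)], [-0.16+0.41j, -0.13-0.66j, -0.04+0.09j, (-0.29+0.04j), 0.62+0.10j], [(0.14+0.08j), -0.24+0.01j, 0.03+0.02j, (-0+0.1j), (0.07-0.21j)], [-0.30-0.18j, 0.54-0.02j, (-0.07-0.04j), 0.00-0.23j, -0.16+0.48j], [(0.47+0.42j), (-0.94-0.15j), (0.1+0.1j), (-0.09+0.41j), 0.44-0.77j]] + [[(0.01-0j),  0.00+0.00j,  (-0-0j),  (0.01-0j),  0j], [-0j,  0j,  -0.00-0.00j,  0.01-0.00j,  0.00+0.00j], [(-0+0j),  (-0-0j),  0j,  -0.00+0.00j,  -0.00-0.00j], [(-0+0j),  (-0-0j),  0.00+0.00j,  (-0+0j),  (-0-0j)], [0.00-0.00j,  0.00+0.00j,  -0.00-0.00j,  0.00-0.00j,  0.00+0.00j]] + [[0.00-0.00j, 0j, (0.01-0j), 0.00-0.00j, -0.00+0.00j],[-0.03+0.00j, -0.04-0.00j, -0.16+0.00j, -0.04+0.00j, (0.03-0j)],[-0.22+0.00j, -0.26-0.00j, -1.05+0.00j, (-0.24+0j), (0.22-0j)],[-0.01+0.00j, -0.01-0.00j, (-0.05+0j), -0.01+0.00j, (0.01-0j)],[(-0.02+0j), (-0.03-0j), (-0.12+0j), (-0.03+0j), (0.03-0j)]] + [[(0.1-0j),  (-0.01+0j),  (-0.07-0j),  0.67-0.00j,  (0.38-0j)], [0.05-0.00j,  -0.01+0.00j,  (-0.04-0j),  (0.37-0j),  0.21-0.00j], [-0.02+0.00j,  0.00-0.00j,  (0.01+0j),  (-0.11+0j),  -0.06+0.00j], [(-0.08+0j),  (0.01-0j),  0.06+0.00j,  (-0.55+0j),  (-0.31+0j)], [(-0+0j),  -0j,  0j,  (-0.01+0j),  -0.01+0.00j]]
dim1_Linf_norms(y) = [1.22, 1.48, 0.98, 1.07, 1.9]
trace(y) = -0.14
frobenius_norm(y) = 3.81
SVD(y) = [[-0.15,0.75,0.01,-0.48,0.44],[-0.29,-0.57,0.50,-0.49,0.32],[-0.27,-0.25,-0.81,-0.44,-0.11],[0.48,-0.23,-0.3,0.18,0.77],[-0.77,0.02,-0.09,0.55,0.32]] @ diag([2.9436770217039117, 2.045443696394242, 1.0210533698437547, 0.8117067017291127, 0.0028147952326364966]) @ [[-0.37,0.79,0.07,-0.04,-0.48],  [0.46,-0.13,0.25,0.62,-0.57],  [-0.04,0.29,0.67,0.36,0.58],  [0.14,-0.19,0.67,-0.66,-0.26],  [0.8,0.49,-0.19,-0.24,0.19]]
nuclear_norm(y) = 6.82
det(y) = 0.01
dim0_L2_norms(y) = [1.43, 2.37, 1.03, 1.42, 1.95]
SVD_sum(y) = [[0.16,  -0.34,  -0.03,  0.02,  0.21], [0.31,  -0.68,  -0.06,  0.04,  0.41], [0.29,  -0.63,  -0.06,  0.03,  0.39], [-0.52,  1.12,  0.1,  -0.06,  -0.69], [0.82,  -1.78,  -0.16,  0.09,  1.09]] + [[0.70, -0.20, 0.38, 0.94, -0.88], [-0.53, 0.15, -0.29, -0.72, 0.67], [-0.24, 0.07, -0.13, -0.32, 0.3], [-0.22, 0.06, -0.12, -0.29, 0.27], [0.02, -0.0, 0.01, 0.02, -0.02]] + [[-0.0, 0.00, 0.01, 0.01, 0.01],  [-0.02, 0.15, 0.34, 0.18, 0.29],  [0.04, -0.24, -0.55, -0.3, -0.48],  [0.01, -0.09, -0.20, -0.11, -0.18],  [0.0, -0.03, -0.06, -0.03, -0.05]] + [[-0.06, 0.07, -0.26, 0.26, 0.10], [-0.06, 0.07, -0.27, 0.26, 0.10], [-0.05, 0.07, -0.24, 0.23, 0.09], [0.02, -0.03, 0.1, -0.10, -0.04], [0.06, -0.08, 0.30, -0.29, -0.11]] + [[0.00,  0.0,  -0.0,  -0.00,  0.0], [0.0,  0.00,  -0.00,  -0.0,  0.00], [-0.0,  -0.00,  0.00,  0.0,  -0.0], [0.00,  0.00,  -0.0,  -0.0,  0.00], [0.00,  0.0,  -0.0,  -0.00,  0.0]]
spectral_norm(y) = 2.94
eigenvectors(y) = [[(-0.09-0.45j), (-0.09+0.45j), -0.80+0.00j, 0.01+0.00j, -0.71+0.00j], [-0.16+0.43j, -0.16-0.43j, (-0.49+0j), -0.15+0.00j, -0.39+0.00j], [(-0.16-0.03j), (-0.16+0.03j), (0.19+0j), -0.98+0.00j, 0.11+0.00j], [(0.36+0.07j), (0.36-0.07j), 0.23+0.00j, -0.04+0.00j, 0.58+0.00j], [(-0.65+0j), (-0.65-0j), (-0.19+0j), (-0.11+0j), 0.02+0.00j]]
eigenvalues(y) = [(0.69+1.91j), (0.69-1.91j), (0.01+0j), (-1.07+0j), (-0.46+0j)]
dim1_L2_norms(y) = [1.63, 1.58, 1.31, 1.54, 2.3]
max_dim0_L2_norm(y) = 2.37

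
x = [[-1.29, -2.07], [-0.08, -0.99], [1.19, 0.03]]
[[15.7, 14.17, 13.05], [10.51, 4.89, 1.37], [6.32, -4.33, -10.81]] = x@[[5.59, -3.52, -9.07], [-11.07, -4.65, -0.65]]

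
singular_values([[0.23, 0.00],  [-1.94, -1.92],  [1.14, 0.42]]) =[2.96, 0.49]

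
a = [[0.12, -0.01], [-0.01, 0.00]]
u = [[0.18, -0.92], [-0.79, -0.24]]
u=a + [[0.06, -0.91],  [-0.78, -0.24]]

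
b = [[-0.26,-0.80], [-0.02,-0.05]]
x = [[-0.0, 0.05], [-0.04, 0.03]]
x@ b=[[-0.00, -0.00], [0.01, 0.03]]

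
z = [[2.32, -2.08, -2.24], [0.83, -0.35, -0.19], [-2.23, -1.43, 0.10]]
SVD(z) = [[-0.94, 0.30, -0.18], [-0.21, -0.07, 0.97], [0.28, 0.95, 0.13]] @ diag([4.019282202340587, 2.521953147853883, 0.2946572550915688]) @ [[-0.74, 0.40, 0.54], [-0.59, -0.78, -0.22], [0.33, -0.48, 0.81]]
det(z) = 2.99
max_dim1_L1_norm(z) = 6.64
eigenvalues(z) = [(3.5+0j), (-0.72+0.58j), (-0.72-0.58j)]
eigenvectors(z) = [[(0.78+0j), (-0.46+0.07j), -0.46-0.07j], [(0.2+0j), (0.24+0.23j), (0.24-0.23j)], [-0.59+0.00j, -0.82+0.00j, (-0.82-0j)]]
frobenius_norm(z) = 4.75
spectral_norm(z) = 4.02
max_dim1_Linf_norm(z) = 2.32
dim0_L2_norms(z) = [3.32, 2.55, 2.25]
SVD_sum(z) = [[2.78, -1.52, -2.03], [0.63, -0.35, -0.46], [-0.83, 0.45, 0.61]] + [[-0.45, -0.59, -0.17], [0.10, 0.13, 0.04], [-1.41, -1.87, -0.54]] + [[-0.02, 0.03, -0.04], [0.09, -0.14, 0.23], [0.01, -0.02, 0.03]]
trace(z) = 2.07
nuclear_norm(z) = 6.84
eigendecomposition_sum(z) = [[2.48+0.00j, -0.75-0.00j, -1.59-0.00j], [(0.63+0j), (-0.19-0j), -0.40-0.00j], [(-1.89+0j), 0.57+0.00j, (1.21+0j)]] + [[-0.08+0.12j,-0.67-0.66j,(-0.32-0.07j)], [0.10-0.01j,(-0.08+0.67j),(0.11+0.21j)], [(-0.17+0.18j),-1.00-1.34j,(-0.56-0.2j)]] + [[(-0.08-0.12j), -0.67+0.66j, (-0.32+0.07j)], [0.10+0.01j, -0.08-0.67j, (0.11-0.21j)], [-0.17-0.18j, -1.00+1.34j, -0.56+0.20j]]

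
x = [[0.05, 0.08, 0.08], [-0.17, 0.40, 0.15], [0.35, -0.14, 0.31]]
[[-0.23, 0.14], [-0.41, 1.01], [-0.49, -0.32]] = x @ [[-1.32, -1.57], [-1.32, 1.35], [-0.69, 1.36]]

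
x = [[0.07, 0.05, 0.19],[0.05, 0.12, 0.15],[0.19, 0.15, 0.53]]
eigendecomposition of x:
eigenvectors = [[0.32,0.94,0.14], [0.29,0.05,-0.96], [0.9,-0.35,0.25]]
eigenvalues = [0.65, 0.0, 0.07]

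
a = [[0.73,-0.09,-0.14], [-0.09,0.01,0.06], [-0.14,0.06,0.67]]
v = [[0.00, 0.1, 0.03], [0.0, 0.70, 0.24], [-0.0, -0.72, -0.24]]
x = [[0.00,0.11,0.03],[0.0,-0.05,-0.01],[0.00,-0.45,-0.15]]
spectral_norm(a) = 0.86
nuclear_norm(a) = 1.42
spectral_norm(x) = 0.49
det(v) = 0.00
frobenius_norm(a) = 1.02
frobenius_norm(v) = 1.07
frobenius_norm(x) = 0.49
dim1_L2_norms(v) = [0.1, 0.74, 0.76]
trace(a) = 1.41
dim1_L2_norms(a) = [0.75, 0.11, 0.69]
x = a @ v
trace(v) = 0.46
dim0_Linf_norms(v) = [0.0, 0.72, 0.24]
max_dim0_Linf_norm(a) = 0.73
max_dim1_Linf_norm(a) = 0.73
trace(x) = -0.20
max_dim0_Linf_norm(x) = 0.45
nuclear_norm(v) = 1.07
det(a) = -0.00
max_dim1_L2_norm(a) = 0.75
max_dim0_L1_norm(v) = 1.52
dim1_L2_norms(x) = [0.11, 0.05, 0.47]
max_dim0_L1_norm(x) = 0.61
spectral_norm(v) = 1.07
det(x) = 0.00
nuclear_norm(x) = 0.50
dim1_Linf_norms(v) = [0.1, 0.7, 0.72]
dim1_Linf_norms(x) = [0.11, 0.05, 0.45]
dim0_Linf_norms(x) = [0.0, 0.45, 0.15]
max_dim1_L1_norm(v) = 0.96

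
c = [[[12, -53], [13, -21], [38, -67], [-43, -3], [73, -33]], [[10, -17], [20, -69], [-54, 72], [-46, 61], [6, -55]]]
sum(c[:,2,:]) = -11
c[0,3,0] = -43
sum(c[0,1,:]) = -8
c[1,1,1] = -69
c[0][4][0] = 73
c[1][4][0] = 6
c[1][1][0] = 20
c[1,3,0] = -46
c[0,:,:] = [[12, -53], [13, -21], [38, -67], [-43, -3], [73, -33]]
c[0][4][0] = 73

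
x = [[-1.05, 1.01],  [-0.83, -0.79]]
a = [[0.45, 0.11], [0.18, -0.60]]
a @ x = [[-0.56, 0.37], [0.31, 0.66]]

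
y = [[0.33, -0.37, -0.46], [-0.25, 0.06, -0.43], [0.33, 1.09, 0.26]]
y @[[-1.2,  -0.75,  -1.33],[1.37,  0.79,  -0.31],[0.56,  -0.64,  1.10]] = [[-1.16, -0.25, -0.83], [0.14, 0.51, -0.16], [1.24, 0.45, -0.49]]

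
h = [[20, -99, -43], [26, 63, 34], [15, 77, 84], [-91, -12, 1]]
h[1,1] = 63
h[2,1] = 77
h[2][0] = 15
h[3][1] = -12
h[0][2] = -43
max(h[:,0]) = 26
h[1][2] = 34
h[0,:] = [20, -99, -43]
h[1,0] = 26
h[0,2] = -43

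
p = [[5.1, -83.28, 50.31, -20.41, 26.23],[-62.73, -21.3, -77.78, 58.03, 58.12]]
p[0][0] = 5.1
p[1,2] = -77.78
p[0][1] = -83.28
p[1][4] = 58.12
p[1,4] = 58.12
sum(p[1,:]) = -45.660000000000004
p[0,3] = -20.41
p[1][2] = -77.78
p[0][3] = -20.41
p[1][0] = -62.73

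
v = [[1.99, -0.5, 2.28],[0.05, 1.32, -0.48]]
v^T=[[1.99,0.05], [-0.5,1.32], [2.28,-0.48]]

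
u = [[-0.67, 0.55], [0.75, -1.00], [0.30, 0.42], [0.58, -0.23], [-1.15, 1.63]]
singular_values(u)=[2.56, 0.62]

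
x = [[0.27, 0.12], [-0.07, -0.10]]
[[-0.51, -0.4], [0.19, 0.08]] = x @ [[-1.52, -1.64], [-0.81, 0.32]]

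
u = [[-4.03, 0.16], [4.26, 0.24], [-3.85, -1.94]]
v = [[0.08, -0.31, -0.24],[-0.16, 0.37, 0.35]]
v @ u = [[-0.72, 0.4], [0.87, -0.62]]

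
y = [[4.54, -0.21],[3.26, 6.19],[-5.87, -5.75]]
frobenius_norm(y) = 11.71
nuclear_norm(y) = 14.97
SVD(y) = [[-0.27,0.87], [-0.61,-0.48], [0.74,-0.08]] @ diag([11.027929052303096, 3.937458675004646]) @ [[-0.69, -0.73],  [0.73, -0.69]]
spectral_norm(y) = 11.03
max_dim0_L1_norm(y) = 13.67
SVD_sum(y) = [[2.04,  2.16], [4.63,  4.89], [-5.65,  -5.96]] + [[2.5, -2.37], [-1.37, 1.3], [-0.22, 0.21]]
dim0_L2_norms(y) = [8.11, 8.45]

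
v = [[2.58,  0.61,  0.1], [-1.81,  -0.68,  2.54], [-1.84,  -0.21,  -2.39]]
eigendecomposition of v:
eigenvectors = [[0.66, -0.09, 0.23], [-0.71, 0.80, -0.97], [-0.25, -0.59, -0.09]]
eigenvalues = [1.88, -2.38, 0.0]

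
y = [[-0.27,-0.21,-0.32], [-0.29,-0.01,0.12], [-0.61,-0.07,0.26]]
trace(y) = -0.02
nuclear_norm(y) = 1.21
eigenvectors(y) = [[-0.77, -0.42, 0.25],[-0.27, 0.4, -0.90],[-0.58, 0.81, 0.37]]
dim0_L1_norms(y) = [1.17, 0.29, 0.7]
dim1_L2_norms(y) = [0.47, 0.31, 0.67]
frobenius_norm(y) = 0.87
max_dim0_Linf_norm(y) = 0.61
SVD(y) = [[-0.28, 0.96, -0.01], [-0.41, -0.13, -0.9], [-0.87, -0.25, 0.43]] @ diag([0.7575112165012512, 0.4340244126238924, 0.01998915008898198]) @ [[0.96, 0.16, -0.24], [-0.15, -0.42, -0.89], [0.25, -0.89, 0.38]]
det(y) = -0.01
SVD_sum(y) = [[-0.21, -0.04, 0.05], [-0.29, -0.05, 0.07], [-0.63, -0.11, 0.16]] + [[-0.06, -0.17, -0.37], [0.01, 0.02, 0.05], [0.02, 0.05, 0.10]] + [[-0.0, 0.0, -0.0], [-0.00, 0.02, -0.01], [0.0, -0.01, 0.0]]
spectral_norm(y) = 0.76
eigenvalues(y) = [-0.58, 0.54, 0.02]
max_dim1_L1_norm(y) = 0.94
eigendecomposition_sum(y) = [[-0.42,-0.17,-0.14], [-0.15,-0.06,-0.05], [-0.32,-0.13,-0.1]] + [[0.15, -0.03, -0.19], [-0.14, 0.03, 0.18], [-0.29, 0.07, 0.36]] + [[-0.0, -0.00, 0.00], [0.0, 0.02, -0.01], [-0.00, -0.01, 0.00]]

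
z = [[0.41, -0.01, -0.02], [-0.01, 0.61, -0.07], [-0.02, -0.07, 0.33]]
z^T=[[0.41,-0.01,-0.02], [-0.01,0.61,-0.07], [-0.02,-0.07,0.33]]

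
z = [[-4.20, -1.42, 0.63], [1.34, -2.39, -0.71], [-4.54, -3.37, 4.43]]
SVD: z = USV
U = [[-0.50, 0.34, -0.80], [0.04, -0.91, -0.41], [-0.87, -0.24, 0.44]]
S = [8.18, 2.95, 2.02]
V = [[0.74, 0.43, -0.51], [-0.53, 0.84, -0.06], [0.40, 0.32, 0.86]]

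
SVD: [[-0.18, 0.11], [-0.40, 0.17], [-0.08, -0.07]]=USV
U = [[-0.43, 0.29], [-0.9, -0.04], [-0.09, -0.96]]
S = [0.48, 0.1]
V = [[0.92, -0.4], [0.4, 0.92]]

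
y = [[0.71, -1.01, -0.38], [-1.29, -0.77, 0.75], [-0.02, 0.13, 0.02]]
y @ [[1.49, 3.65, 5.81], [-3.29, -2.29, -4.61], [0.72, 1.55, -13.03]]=[[4.11, 4.32, 13.73], [1.15, -1.78, -13.72], [-0.44, -0.34, -0.98]]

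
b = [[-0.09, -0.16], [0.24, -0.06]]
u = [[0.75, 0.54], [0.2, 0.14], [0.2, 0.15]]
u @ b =[[0.06, -0.15], [0.02, -0.04], [0.02, -0.04]]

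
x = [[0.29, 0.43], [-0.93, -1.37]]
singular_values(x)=[1.74, 0.0]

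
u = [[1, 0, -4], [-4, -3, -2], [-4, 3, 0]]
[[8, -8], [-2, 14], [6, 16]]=u @ [[0, -4], [2, 0], [-2, 1]]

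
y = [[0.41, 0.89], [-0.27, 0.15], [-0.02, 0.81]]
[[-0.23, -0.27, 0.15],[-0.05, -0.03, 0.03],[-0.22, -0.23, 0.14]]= y@ [[0.03, -0.05, -0.01], [-0.27, -0.28, 0.17]]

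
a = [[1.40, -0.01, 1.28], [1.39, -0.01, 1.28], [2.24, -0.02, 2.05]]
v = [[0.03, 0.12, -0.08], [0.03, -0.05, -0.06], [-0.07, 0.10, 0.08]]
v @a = [[0.03, 0.00, 0.03], [-0.16, 0.0, -0.15], [0.22, -0.0, 0.2]]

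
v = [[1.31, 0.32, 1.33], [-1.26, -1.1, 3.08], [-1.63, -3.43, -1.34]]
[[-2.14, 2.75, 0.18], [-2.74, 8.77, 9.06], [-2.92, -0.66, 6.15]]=v@[[-1.27, -0.28, -1.19], [1.76, -0.65, -1.92], [-0.78, 2.50, 1.77]]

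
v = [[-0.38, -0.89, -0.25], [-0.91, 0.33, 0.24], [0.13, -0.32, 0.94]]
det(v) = -0.998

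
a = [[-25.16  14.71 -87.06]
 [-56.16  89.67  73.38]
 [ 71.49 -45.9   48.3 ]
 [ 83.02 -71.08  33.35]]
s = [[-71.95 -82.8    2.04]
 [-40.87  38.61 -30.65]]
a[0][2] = -87.06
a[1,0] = -56.16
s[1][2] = -30.65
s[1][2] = -30.65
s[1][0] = -40.87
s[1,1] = 38.61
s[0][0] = -71.95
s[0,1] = -82.8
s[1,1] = 38.61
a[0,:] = [-25.16, 14.71, -87.06]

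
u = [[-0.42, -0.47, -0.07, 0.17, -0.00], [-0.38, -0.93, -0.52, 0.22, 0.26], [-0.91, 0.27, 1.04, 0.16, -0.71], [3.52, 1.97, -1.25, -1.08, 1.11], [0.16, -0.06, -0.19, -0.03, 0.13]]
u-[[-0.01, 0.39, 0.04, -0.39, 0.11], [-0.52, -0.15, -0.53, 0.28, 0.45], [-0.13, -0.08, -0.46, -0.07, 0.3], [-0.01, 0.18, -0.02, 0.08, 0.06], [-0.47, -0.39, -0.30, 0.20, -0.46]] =[[-0.41, -0.86, -0.11, 0.56, -0.11],[0.14, -0.78, 0.01, -0.06, -0.19],[-0.78, 0.35, 1.5, 0.23, -1.01],[3.53, 1.79, -1.23, -1.16, 1.05],[0.63, 0.33, 0.11, -0.23, 0.59]]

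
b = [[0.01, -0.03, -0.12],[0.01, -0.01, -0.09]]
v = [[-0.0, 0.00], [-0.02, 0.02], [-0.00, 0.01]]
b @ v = [[0.0, -0.00], [0.0, -0.00]]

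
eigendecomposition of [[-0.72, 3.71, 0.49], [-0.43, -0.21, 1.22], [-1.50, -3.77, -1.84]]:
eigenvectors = [[-0.72+0.00j, 0.58+0.15j, 0.58-0.15j], [0.29+0.00j, (0.02+0.41j), (0.02-0.41j)], [-0.63+0.00j, -0.69+0.00j, -0.69-0.00j]]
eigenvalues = [(-1.8+0j), (-0.49+2.61j), (-0.49-2.61j)]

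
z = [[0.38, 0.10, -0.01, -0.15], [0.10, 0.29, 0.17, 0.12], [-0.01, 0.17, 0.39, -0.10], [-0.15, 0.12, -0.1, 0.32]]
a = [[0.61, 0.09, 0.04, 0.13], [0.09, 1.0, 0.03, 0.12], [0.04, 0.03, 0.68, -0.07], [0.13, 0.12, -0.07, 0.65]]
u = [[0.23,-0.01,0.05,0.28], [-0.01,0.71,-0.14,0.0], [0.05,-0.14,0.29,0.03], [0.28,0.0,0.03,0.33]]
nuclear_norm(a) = 2.94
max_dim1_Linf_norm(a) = 1.0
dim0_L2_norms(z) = [0.42, 0.37, 0.44, 0.39]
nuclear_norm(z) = 1.38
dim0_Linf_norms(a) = [0.61, 1.0, 0.68, 0.65]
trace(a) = 2.94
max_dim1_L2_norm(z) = 0.44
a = z + u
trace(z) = 1.38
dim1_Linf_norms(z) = [0.38, 0.29, 0.39, 0.32]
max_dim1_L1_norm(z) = 0.69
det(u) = -0.00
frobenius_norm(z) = 0.81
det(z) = 0.00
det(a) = 0.25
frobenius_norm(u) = 0.98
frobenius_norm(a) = 1.53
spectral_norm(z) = 0.56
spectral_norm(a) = 1.07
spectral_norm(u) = 0.76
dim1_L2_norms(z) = [0.42, 0.37, 0.44, 0.39]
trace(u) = 1.56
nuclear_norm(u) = 1.57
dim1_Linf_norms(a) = [0.61, 1.0, 0.68, 0.65]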